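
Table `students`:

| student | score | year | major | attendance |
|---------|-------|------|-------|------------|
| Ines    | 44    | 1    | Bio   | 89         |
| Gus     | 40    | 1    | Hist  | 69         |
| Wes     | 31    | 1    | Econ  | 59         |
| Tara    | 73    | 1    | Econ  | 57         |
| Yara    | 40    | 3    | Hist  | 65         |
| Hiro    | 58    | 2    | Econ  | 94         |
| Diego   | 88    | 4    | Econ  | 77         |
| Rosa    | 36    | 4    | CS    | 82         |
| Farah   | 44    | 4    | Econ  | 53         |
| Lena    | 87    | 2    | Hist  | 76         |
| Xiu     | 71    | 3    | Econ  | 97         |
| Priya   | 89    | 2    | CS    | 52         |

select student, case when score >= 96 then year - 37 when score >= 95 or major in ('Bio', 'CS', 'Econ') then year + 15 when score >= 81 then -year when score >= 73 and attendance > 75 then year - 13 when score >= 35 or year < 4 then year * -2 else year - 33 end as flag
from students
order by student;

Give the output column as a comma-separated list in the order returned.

19, 19, -2, 17, 16, -2, 17, 19, 16, 16, 18, -6

student=Diego: score >= 95 or major in ('Bio', 'CS', 'Econ') → 19
student=Farah: score >= 95 or major in ('Bio', 'CS', 'Econ') → 19
student=Gus: score >= 35 or year < 4 → -2
student=Hiro: score >= 95 or major in ('Bio', 'CS', 'Econ') → 17
student=Ines: score >= 95 or major in ('Bio', 'CS', 'Econ') → 16
student=Lena: score >= 81 → -2
student=Priya: score >= 95 or major in ('Bio', 'CS', 'Econ') → 17
student=Rosa: score >= 95 or major in ('Bio', 'CS', 'Econ') → 19
student=Tara: score >= 95 or major in ('Bio', 'CS', 'Econ') → 16
student=Wes: score >= 95 or major in ('Bio', 'CS', 'Econ') → 16
student=Xiu: score >= 95 or major in ('Bio', 'CS', 'Econ') → 18
student=Yara: score >= 35 or year < 4 → -6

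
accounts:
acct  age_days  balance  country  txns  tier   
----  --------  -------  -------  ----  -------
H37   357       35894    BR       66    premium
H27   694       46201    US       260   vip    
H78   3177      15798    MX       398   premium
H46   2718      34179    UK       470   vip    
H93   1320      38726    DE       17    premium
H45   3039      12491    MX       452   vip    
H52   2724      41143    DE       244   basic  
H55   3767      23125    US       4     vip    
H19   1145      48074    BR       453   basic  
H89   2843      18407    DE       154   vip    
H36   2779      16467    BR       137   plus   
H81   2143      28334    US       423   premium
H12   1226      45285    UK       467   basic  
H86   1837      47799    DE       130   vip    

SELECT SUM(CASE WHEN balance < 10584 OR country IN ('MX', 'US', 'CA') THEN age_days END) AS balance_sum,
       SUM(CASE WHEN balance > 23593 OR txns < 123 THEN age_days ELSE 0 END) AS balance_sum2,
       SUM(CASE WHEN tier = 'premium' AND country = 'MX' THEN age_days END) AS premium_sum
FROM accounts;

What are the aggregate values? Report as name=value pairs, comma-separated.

balance_sum=12820, balance_sum2=17931, premium_sum=3177

[balance_sum: balance < 10584 OR country IN ('MX', 'US', 'CA')]
acct=H37: ✗
acct=H27: ✓ → 694
acct=H78: ✓ → 3177
acct=H46: ✗
acct=H93: ✗
acct=H45: ✓ → 3039
acct=H52: ✗
acct=H55: ✓ → 3767
acct=H19: ✗
acct=H89: ✗
acct=H36: ✗
acct=H81: ✓ → 2143
acct=H12: ✗
acct=H86: ✗
balance_sum = 694 + 3177 + 3039 + 3767 + 2143 = 12820
—
[balance_sum2: balance > 23593 OR txns < 123]
acct=H37: ✓ → 357
acct=H27: ✓ → 694
acct=H78: ✗
acct=H46: ✓ → 2718
acct=H93: ✓ → 1320
acct=H45: ✗
acct=H52: ✓ → 2724
acct=H55: ✓ → 3767
acct=H19: ✓ → 1145
acct=H89: ✗
acct=H36: ✗
acct=H81: ✓ → 2143
acct=H12: ✓ → 1226
acct=H86: ✓ → 1837
balance_sum2 = 357 + 694 + 2718 + 1320 + 2724 + 3767 + 1145 + 2143 + 1226 + 1837 = 17931
—
[premium_sum: tier = 'premium' AND country = 'MX']
acct=H37: ✗
acct=H27: ✗
acct=H78: ✓ → 3177
acct=H46: ✗
acct=H93: ✗
acct=H45: ✗
acct=H52: ✗
acct=H55: ✗
acct=H19: ✗
acct=H89: ✗
acct=H36: ✗
acct=H81: ✗
acct=H12: ✗
acct=H86: ✗
premium_sum = 3177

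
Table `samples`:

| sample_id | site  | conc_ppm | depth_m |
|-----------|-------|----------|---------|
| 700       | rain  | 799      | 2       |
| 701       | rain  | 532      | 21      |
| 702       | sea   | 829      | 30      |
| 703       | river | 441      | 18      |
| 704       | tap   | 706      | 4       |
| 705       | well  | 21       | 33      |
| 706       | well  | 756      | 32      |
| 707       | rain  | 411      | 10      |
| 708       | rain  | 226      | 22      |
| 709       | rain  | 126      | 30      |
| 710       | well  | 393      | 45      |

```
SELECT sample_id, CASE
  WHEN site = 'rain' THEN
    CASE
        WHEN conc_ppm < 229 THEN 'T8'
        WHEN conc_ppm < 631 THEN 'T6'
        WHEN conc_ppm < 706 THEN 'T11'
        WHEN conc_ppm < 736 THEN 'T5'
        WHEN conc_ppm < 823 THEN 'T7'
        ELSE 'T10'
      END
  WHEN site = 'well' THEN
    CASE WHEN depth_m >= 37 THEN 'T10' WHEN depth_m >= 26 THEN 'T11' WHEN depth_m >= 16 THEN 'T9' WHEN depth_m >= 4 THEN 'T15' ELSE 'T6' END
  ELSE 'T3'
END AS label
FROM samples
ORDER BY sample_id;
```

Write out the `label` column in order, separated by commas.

sample_id=700: site='rain' → inner[conc_ppm < 823] → T7
sample_id=701: site='rain' → inner[conc_ppm < 631] → T6
sample_id=702: site='sea' → outer ELSE → T3
sample_id=703: site='river' → outer ELSE → T3
sample_id=704: site='tap' → outer ELSE → T3
sample_id=705: site='well' → inner[depth_m >= 26] → T11
sample_id=706: site='well' → inner[depth_m >= 26] → T11
sample_id=707: site='rain' → inner[conc_ppm < 631] → T6
sample_id=708: site='rain' → inner[conc_ppm < 229] → T8
sample_id=709: site='rain' → inner[conc_ppm < 229] → T8
sample_id=710: site='well' → inner[depth_m >= 37] → T10

T7, T6, T3, T3, T3, T11, T11, T6, T8, T8, T10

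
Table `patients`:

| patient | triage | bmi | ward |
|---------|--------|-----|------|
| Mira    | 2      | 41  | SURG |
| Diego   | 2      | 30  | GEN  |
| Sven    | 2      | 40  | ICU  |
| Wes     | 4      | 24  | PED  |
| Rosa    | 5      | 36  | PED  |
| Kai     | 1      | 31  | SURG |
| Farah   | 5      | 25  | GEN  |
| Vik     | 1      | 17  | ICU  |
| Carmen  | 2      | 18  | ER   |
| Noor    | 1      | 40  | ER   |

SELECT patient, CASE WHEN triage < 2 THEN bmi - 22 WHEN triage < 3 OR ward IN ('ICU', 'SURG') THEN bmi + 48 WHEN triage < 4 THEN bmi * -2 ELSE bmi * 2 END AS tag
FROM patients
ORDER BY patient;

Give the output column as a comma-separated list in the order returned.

patient=Carmen: triage < 3 OR ward IN ('ICU', 'SURG') → 66
patient=Diego: triage < 3 OR ward IN ('ICU', 'SURG') → 78
patient=Farah: ELSE → 50
patient=Kai: triage < 2 → 9
patient=Mira: triage < 3 OR ward IN ('ICU', 'SURG') → 89
patient=Noor: triage < 2 → 18
patient=Rosa: ELSE → 72
patient=Sven: triage < 3 OR ward IN ('ICU', 'SURG') → 88
patient=Vik: triage < 2 → -5
patient=Wes: ELSE → 48

66, 78, 50, 9, 89, 18, 72, 88, -5, 48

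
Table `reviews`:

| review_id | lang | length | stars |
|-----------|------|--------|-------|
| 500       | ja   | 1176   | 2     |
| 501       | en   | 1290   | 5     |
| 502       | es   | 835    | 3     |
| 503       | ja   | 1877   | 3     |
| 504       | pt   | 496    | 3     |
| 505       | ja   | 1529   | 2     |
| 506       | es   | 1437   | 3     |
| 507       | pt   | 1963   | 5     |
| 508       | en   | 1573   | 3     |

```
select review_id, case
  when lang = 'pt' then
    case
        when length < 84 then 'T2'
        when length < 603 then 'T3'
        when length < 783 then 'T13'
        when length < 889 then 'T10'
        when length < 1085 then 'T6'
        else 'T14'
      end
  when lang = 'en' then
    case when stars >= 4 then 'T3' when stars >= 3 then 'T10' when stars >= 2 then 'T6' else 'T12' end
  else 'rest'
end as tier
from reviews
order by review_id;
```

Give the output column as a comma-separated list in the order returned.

review_id=500: lang='ja' → outer ELSE → rest
review_id=501: lang='en' → inner[stars >= 4] → T3
review_id=502: lang='es' → outer ELSE → rest
review_id=503: lang='ja' → outer ELSE → rest
review_id=504: lang='pt' → inner[length < 603] → T3
review_id=505: lang='ja' → outer ELSE → rest
review_id=506: lang='es' → outer ELSE → rest
review_id=507: lang='pt' → inner[ELSE] → T14
review_id=508: lang='en' → inner[stars >= 3] → T10

rest, T3, rest, rest, T3, rest, rest, T14, T10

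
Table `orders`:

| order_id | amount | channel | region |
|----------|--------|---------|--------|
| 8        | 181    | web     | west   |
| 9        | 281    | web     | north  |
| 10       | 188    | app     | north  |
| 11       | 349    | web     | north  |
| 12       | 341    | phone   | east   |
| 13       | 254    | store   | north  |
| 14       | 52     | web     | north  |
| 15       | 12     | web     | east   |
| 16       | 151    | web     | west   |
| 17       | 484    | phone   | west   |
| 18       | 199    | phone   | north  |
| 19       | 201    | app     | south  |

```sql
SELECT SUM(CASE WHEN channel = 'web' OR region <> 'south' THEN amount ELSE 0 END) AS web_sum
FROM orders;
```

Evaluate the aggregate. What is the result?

order_id=8: ✓ → 181
order_id=9: ✓ → 281
order_id=10: ✓ → 188
order_id=11: ✓ → 349
order_id=12: ✓ → 341
order_id=13: ✓ → 254
order_id=14: ✓ → 52
order_id=15: ✓ → 12
order_id=16: ✓ → 151
order_id=17: ✓ → 484
order_id=18: ✓ → 199
order_id=19: ✗
web_sum = 181 + 281 + 188 + 349 + 341 + 254 + 52 + 12 + 151 + 484 + 199 = 2492

2492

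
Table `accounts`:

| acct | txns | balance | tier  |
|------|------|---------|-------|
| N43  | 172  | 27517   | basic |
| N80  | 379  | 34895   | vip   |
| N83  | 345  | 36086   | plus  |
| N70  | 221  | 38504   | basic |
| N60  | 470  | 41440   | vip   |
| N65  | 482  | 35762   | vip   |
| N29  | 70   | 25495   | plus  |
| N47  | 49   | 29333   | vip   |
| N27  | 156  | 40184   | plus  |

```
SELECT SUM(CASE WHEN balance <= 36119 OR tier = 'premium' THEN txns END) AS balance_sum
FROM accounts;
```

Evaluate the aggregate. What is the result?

acct=N43: ✓ → 172
acct=N80: ✓ → 379
acct=N83: ✓ → 345
acct=N70: ✗
acct=N60: ✗
acct=N65: ✓ → 482
acct=N29: ✓ → 70
acct=N47: ✓ → 49
acct=N27: ✗
balance_sum = 172 + 379 + 345 + 482 + 70 + 49 = 1497

1497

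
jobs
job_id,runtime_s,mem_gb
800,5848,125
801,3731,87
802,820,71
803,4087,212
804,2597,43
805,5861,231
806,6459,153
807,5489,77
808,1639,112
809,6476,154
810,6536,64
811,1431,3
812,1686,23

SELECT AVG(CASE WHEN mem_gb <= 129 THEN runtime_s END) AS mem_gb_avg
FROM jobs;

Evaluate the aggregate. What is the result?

3308.5555555556

job_id=800: ✓ → 5848
job_id=801: ✓ → 3731
job_id=802: ✓ → 820
job_id=803: ✗
job_id=804: ✓ → 2597
job_id=805: ✗
job_id=806: ✗
job_id=807: ✓ → 5489
job_id=808: ✓ → 1639
job_id=809: ✗
job_id=810: ✓ → 6536
job_id=811: ✓ → 1431
job_id=812: ✓ → 1686
mem_gb_avg = (5848 + 3731 + 820 + 2597 + 5489 + 1639 + 6536 + 1431 + 1686) / 9 = 3308.5555555556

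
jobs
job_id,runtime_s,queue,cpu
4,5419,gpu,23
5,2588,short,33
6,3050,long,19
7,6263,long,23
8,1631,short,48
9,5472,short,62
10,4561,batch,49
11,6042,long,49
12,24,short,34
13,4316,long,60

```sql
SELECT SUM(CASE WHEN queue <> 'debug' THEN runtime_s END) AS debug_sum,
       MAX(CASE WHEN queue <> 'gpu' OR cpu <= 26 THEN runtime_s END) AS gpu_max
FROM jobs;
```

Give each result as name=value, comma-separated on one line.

debug_sum=39366, gpu_max=6263

[debug_sum: queue <> 'debug']
job_id=4: ✓ → 5419
job_id=5: ✓ → 2588
job_id=6: ✓ → 3050
job_id=7: ✓ → 6263
job_id=8: ✓ → 1631
job_id=9: ✓ → 5472
job_id=10: ✓ → 4561
job_id=11: ✓ → 6042
job_id=12: ✓ → 24
job_id=13: ✓ → 4316
debug_sum = 5419 + 2588 + 3050 + 6263 + 1631 + 5472 + 4561 + 6042 + 24 + 4316 = 39366
—
[gpu_max: queue <> 'gpu' OR cpu <= 26]
job_id=4: ✓ → 5419
job_id=5: ✓ → 2588
job_id=6: ✓ → 3050
job_id=7: ✓ → 6263
job_id=8: ✓ → 1631
job_id=9: ✓ → 5472
job_id=10: ✓ → 4561
job_id=11: ✓ → 6042
job_id=12: ✓ → 24
job_id=13: ✓ → 4316
gpu_max = MAX(5419, 2588, 3050, 6263, 1631, 5472, 4561, 6042, 24, 4316) = 6263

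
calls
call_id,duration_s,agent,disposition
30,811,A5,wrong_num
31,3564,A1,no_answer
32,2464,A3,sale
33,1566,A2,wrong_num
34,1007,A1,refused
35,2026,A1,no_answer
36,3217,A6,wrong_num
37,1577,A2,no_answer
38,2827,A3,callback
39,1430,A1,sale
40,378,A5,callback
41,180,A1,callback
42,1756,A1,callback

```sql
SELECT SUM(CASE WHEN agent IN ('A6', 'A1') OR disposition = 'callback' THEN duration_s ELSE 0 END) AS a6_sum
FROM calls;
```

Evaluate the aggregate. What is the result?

call_id=30: ✗
call_id=31: ✓ → 3564
call_id=32: ✗
call_id=33: ✗
call_id=34: ✓ → 1007
call_id=35: ✓ → 2026
call_id=36: ✓ → 3217
call_id=37: ✗
call_id=38: ✓ → 2827
call_id=39: ✓ → 1430
call_id=40: ✓ → 378
call_id=41: ✓ → 180
call_id=42: ✓ → 1756
a6_sum = 3564 + 1007 + 2026 + 3217 + 2827 + 1430 + 378 + 180 + 1756 = 16385

16385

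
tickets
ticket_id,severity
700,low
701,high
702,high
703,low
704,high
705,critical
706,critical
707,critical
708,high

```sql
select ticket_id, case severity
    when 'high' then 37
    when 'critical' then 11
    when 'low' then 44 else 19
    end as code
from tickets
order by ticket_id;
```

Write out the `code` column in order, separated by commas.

ticket_id=700: severity='low' → 44
ticket_id=701: severity='high' → 37
ticket_id=702: severity='high' → 37
ticket_id=703: severity='low' → 44
ticket_id=704: severity='high' → 37
ticket_id=705: severity='critical' → 11
ticket_id=706: severity='critical' → 11
ticket_id=707: severity='critical' → 11
ticket_id=708: severity='high' → 37

44, 37, 37, 44, 37, 11, 11, 11, 37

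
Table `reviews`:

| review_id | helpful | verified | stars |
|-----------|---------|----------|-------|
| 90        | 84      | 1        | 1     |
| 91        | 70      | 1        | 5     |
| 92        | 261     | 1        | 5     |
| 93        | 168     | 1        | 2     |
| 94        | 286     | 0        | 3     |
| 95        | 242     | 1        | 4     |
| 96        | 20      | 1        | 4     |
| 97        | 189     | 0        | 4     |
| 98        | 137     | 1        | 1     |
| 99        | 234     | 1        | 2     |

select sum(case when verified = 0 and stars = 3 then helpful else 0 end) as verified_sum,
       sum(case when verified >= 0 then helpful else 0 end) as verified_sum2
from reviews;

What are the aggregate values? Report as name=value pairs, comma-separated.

verified_sum=286, verified_sum2=1691

[verified_sum: verified = 0 and stars = 3]
review_id=90: ✗
review_id=91: ✗
review_id=92: ✗
review_id=93: ✗
review_id=94: ✓ → 286
review_id=95: ✗
review_id=96: ✗
review_id=97: ✗
review_id=98: ✗
review_id=99: ✗
verified_sum = 286
—
[verified_sum2: verified >= 0]
review_id=90: ✓ → 84
review_id=91: ✓ → 70
review_id=92: ✓ → 261
review_id=93: ✓ → 168
review_id=94: ✓ → 286
review_id=95: ✓ → 242
review_id=96: ✓ → 20
review_id=97: ✓ → 189
review_id=98: ✓ → 137
review_id=99: ✓ → 234
verified_sum2 = 84 + 70 + 261 + 168 + 286 + 242 + 20 + 189 + 137 + 234 = 1691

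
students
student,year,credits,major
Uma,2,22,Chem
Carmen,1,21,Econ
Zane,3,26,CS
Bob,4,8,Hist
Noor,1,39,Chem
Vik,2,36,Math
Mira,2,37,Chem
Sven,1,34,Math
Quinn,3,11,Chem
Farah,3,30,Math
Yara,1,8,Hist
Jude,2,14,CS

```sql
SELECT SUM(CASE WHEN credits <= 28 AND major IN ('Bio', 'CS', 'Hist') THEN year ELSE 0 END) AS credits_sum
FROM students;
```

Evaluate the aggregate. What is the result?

student=Uma: ✗
student=Carmen: ✗
student=Zane: ✓ → 3
student=Bob: ✓ → 4
student=Noor: ✗
student=Vik: ✗
student=Mira: ✗
student=Sven: ✗
student=Quinn: ✗
student=Farah: ✗
student=Yara: ✓ → 1
student=Jude: ✓ → 2
credits_sum = 3 + 4 + 1 + 2 = 10

10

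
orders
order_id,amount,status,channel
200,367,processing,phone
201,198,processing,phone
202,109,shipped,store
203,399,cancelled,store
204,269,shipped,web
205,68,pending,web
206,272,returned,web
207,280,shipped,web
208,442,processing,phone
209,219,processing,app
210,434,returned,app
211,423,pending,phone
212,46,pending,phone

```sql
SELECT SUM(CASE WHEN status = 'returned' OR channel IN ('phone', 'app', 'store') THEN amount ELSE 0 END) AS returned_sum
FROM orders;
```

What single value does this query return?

order_id=200: ✓ → 367
order_id=201: ✓ → 198
order_id=202: ✓ → 109
order_id=203: ✓ → 399
order_id=204: ✗
order_id=205: ✗
order_id=206: ✓ → 272
order_id=207: ✗
order_id=208: ✓ → 442
order_id=209: ✓ → 219
order_id=210: ✓ → 434
order_id=211: ✓ → 423
order_id=212: ✓ → 46
returned_sum = 367 + 198 + 109 + 399 + 272 + 442 + 219 + 434 + 423 + 46 = 2909

2909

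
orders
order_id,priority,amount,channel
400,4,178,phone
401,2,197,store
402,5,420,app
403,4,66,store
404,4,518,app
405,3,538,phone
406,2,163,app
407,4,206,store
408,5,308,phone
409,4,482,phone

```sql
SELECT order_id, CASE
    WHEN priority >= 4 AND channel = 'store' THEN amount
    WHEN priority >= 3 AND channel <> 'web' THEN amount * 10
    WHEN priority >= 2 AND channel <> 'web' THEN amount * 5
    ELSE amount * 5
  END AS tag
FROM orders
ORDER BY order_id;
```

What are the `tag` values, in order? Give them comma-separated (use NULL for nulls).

order_id=400: priority >= 3 AND channel <> 'web' → 1780
order_id=401: priority >= 2 AND channel <> 'web' → 985
order_id=402: priority >= 3 AND channel <> 'web' → 4200
order_id=403: priority >= 4 AND channel = 'store' → 66
order_id=404: priority >= 3 AND channel <> 'web' → 5180
order_id=405: priority >= 3 AND channel <> 'web' → 5380
order_id=406: priority >= 2 AND channel <> 'web' → 815
order_id=407: priority >= 4 AND channel = 'store' → 206
order_id=408: priority >= 3 AND channel <> 'web' → 3080
order_id=409: priority >= 3 AND channel <> 'web' → 4820

1780, 985, 4200, 66, 5180, 5380, 815, 206, 3080, 4820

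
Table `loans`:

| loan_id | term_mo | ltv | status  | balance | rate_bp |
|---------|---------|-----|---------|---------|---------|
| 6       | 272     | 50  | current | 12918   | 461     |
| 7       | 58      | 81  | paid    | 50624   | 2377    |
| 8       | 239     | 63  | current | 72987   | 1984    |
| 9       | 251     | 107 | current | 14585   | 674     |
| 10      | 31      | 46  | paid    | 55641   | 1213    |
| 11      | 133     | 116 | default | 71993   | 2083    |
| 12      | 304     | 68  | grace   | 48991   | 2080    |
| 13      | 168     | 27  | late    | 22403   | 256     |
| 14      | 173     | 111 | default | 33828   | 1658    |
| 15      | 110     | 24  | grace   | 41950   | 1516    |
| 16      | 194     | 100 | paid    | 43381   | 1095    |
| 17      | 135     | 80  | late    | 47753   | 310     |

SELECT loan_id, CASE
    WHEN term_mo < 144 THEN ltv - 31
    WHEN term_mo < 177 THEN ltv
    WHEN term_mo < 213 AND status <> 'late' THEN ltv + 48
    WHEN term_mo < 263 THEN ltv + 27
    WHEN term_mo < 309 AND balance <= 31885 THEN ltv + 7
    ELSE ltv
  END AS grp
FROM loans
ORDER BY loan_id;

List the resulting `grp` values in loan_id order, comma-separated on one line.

loan_id=6: term_mo < 309 AND balance <= 31885 → 57
loan_id=7: term_mo < 144 → 50
loan_id=8: term_mo < 263 → 90
loan_id=9: term_mo < 263 → 134
loan_id=10: term_mo < 144 → 15
loan_id=11: term_mo < 144 → 85
loan_id=12: ELSE → 68
loan_id=13: term_mo < 177 → 27
loan_id=14: term_mo < 177 → 111
loan_id=15: term_mo < 144 → -7
loan_id=16: term_mo < 213 AND status <> 'late' → 148
loan_id=17: term_mo < 144 → 49

57, 50, 90, 134, 15, 85, 68, 27, 111, -7, 148, 49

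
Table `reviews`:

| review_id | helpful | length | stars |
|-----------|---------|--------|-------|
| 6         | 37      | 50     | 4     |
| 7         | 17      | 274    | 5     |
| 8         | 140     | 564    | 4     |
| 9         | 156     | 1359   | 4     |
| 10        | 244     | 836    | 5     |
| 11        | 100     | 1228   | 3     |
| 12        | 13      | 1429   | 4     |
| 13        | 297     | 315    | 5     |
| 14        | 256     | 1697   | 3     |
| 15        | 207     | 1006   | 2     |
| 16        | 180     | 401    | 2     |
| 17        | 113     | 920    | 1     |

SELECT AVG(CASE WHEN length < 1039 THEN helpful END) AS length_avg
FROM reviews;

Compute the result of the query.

154.375

review_id=6: ✓ → 37
review_id=7: ✓ → 17
review_id=8: ✓ → 140
review_id=9: ✗
review_id=10: ✓ → 244
review_id=11: ✗
review_id=12: ✗
review_id=13: ✓ → 297
review_id=14: ✗
review_id=15: ✓ → 207
review_id=16: ✓ → 180
review_id=17: ✓ → 113
length_avg = (37 + 17 + 140 + 244 + 297 + 207 + 180 + 113) / 8 = 154.375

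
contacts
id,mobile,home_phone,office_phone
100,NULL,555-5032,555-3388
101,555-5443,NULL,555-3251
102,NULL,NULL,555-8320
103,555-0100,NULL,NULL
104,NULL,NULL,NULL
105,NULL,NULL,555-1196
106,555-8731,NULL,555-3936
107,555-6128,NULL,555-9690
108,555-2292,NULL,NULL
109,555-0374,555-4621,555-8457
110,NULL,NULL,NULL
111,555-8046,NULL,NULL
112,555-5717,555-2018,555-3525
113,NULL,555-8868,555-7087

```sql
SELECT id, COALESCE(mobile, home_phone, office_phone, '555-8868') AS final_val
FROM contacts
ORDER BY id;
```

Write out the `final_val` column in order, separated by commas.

555-5032, 555-5443, 555-8320, 555-0100, 555-8868, 555-1196, 555-8731, 555-6128, 555-2292, 555-0374, 555-8868, 555-8046, 555-5717, 555-8868

id=100: mobile=NULL, home_phone=555-5032 → 555-5032
id=101: mobile=555-5443 → 555-5443
id=102: mobile=NULL, home_phone=NULL, office_phone=555-8320 → 555-8320
id=103: mobile=555-0100 → 555-0100
id=104: mobile=NULL, home_phone=NULL, office_phone=NULL, → literal 555-8868 → 555-8868
id=105: mobile=NULL, home_phone=NULL, office_phone=555-1196 → 555-1196
id=106: mobile=555-8731 → 555-8731
id=107: mobile=555-6128 → 555-6128
id=108: mobile=555-2292 → 555-2292
id=109: mobile=555-0374 → 555-0374
id=110: mobile=NULL, home_phone=NULL, office_phone=NULL, → literal 555-8868 → 555-8868
id=111: mobile=555-8046 → 555-8046
id=112: mobile=555-5717 → 555-5717
id=113: mobile=NULL, home_phone=555-8868 → 555-8868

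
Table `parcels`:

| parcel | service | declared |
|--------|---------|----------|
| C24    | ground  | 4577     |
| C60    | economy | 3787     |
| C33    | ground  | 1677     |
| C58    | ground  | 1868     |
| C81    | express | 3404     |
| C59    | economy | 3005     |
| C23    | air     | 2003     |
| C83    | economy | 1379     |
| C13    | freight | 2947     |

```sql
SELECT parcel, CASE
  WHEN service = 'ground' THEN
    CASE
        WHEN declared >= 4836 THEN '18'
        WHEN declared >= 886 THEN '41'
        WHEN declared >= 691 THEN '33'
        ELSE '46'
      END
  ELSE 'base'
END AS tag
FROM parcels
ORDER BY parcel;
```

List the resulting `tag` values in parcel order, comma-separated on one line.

parcel=C13: service='freight' → outer ELSE → base
parcel=C23: service='air' → outer ELSE → base
parcel=C24: service='ground' → inner[declared >= 886] → 41
parcel=C33: service='ground' → inner[declared >= 886] → 41
parcel=C58: service='ground' → inner[declared >= 886] → 41
parcel=C59: service='economy' → outer ELSE → base
parcel=C60: service='economy' → outer ELSE → base
parcel=C81: service='express' → outer ELSE → base
parcel=C83: service='economy' → outer ELSE → base

base, base, 41, 41, 41, base, base, base, base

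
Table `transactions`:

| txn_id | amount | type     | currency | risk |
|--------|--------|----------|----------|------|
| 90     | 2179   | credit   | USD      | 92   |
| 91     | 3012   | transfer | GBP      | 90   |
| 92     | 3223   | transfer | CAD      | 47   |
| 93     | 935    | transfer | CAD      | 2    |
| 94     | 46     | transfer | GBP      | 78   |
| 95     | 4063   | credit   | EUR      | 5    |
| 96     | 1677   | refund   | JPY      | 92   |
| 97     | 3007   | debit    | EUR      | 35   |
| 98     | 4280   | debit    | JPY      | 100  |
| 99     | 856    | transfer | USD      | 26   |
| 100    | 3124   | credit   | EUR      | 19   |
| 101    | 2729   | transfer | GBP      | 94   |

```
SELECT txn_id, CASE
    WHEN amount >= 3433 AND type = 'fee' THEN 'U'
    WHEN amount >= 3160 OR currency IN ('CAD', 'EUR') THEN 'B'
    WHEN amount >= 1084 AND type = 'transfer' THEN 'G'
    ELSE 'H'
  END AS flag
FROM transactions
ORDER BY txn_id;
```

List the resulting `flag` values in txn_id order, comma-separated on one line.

txn_id=90: ELSE → H
txn_id=91: amount >= 1084 AND type = 'transfer' → G
txn_id=92: amount >= 3160 OR currency IN ('CAD', 'EUR') → B
txn_id=93: amount >= 3160 OR currency IN ('CAD', 'EUR') → B
txn_id=94: ELSE → H
txn_id=95: amount >= 3160 OR currency IN ('CAD', 'EUR') → B
txn_id=96: ELSE → H
txn_id=97: amount >= 3160 OR currency IN ('CAD', 'EUR') → B
txn_id=98: amount >= 3160 OR currency IN ('CAD', 'EUR') → B
txn_id=99: ELSE → H
txn_id=100: amount >= 3160 OR currency IN ('CAD', 'EUR') → B
txn_id=101: amount >= 1084 AND type = 'transfer' → G

H, G, B, B, H, B, H, B, B, H, B, G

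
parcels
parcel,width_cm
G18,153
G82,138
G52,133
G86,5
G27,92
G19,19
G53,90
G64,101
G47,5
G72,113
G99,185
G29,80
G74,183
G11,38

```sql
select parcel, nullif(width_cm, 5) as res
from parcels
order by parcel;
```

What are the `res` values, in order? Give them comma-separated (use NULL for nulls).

parcel=G11: width_cm=38 vs 5: differ → 38
parcel=G18: width_cm=153 vs 5: differ → 153
parcel=G19: width_cm=19 vs 5: differ → 19
parcel=G27: width_cm=92 vs 5: differ → 92
parcel=G29: width_cm=80 vs 5: differ → 80
parcel=G47: width_cm=5 vs 5: equal → NULL
parcel=G52: width_cm=133 vs 5: differ → 133
parcel=G53: width_cm=90 vs 5: differ → 90
parcel=G64: width_cm=101 vs 5: differ → 101
parcel=G72: width_cm=113 vs 5: differ → 113
parcel=G74: width_cm=183 vs 5: differ → 183
parcel=G82: width_cm=138 vs 5: differ → 138
parcel=G86: width_cm=5 vs 5: equal → NULL
parcel=G99: width_cm=185 vs 5: differ → 185

38, 153, 19, 92, 80, NULL, 133, 90, 101, 113, 183, 138, NULL, 185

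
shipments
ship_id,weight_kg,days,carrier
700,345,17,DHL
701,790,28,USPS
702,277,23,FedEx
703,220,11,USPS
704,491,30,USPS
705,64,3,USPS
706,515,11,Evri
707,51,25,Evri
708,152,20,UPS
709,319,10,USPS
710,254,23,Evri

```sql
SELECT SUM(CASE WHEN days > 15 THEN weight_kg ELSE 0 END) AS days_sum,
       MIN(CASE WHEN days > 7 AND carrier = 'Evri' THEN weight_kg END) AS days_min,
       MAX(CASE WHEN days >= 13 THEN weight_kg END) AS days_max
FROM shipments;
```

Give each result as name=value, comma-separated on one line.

days_sum=2360, days_min=51, days_max=790

[days_sum: days > 15]
ship_id=700: ✓ → 345
ship_id=701: ✓ → 790
ship_id=702: ✓ → 277
ship_id=703: ✗
ship_id=704: ✓ → 491
ship_id=705: ✗
ship_id=706: ✗
ship_id=707: ✓ → 51
ship_id=708: ✓ → 152
ship_id=709: ✗
ship_id=710: ✓ → 254
days_sum = 345 + 790 + 277 + 491 + 51 + 152 + 254 = 2360
—
[days_min: days > 7 AND carrier = 'Evri']
ship_id=700: ✗
ship_id=701: ✗
ship_id=702: ✗
ship_id=703: ✗
ship_id=704: ✗
ship_id=705: ✗
ship_id=706: ✓ → 515
ship_id=707: ✓ → 51
ship_id=708: ✗
ship_id=709: ✗
ship_id=710: ✓ → 254
days_min = MIN(515, 51, 254) = 51
—
[days_max: days >= 13]
ship_id=700: ✓ → 345
ship_id=701: ✓ → 790
ship_id=702: ✓ → 277
ship_id=703: ✗
ship_id=704: ✓ → 491
ship_id=705: ✗
ship_id=706: ✗
ship_id=707: ✓ → 51
ship_id=708: ✓ → 152
ship_id=709: ✗
ship_id=710: ✓ → 254
days_max = MAX(345, 790, 277, 491, 51, 152, 254) = 790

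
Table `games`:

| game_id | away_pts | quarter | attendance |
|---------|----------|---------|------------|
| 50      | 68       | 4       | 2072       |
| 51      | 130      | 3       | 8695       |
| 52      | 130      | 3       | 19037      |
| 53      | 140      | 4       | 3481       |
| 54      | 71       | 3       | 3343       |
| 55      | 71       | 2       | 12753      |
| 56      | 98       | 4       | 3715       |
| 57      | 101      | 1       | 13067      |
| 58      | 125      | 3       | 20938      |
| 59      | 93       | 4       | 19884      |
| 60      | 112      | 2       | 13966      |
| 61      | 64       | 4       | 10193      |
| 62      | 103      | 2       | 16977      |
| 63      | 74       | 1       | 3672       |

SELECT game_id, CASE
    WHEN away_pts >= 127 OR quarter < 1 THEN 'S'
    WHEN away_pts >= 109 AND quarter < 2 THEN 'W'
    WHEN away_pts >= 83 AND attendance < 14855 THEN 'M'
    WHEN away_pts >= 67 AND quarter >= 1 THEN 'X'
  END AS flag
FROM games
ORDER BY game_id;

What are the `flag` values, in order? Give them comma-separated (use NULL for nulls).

game_id=50: away_pts >= 67 AND quarter >= 1 → X
game_id=51: away_pts >= 127 OR quarter < 1 → S
game_id=52: away_pts >= 127 OR quarter < 1 → S
game_id=53: away_pts >= 127 OR quarter < 1 → S
game_id=54: away_pts >= 67 AND quarter >= 1 → X
game_id=55: away_pts >= 67 AND quarter >= 1 → X
game_id=56: away_pts >= 83 AND attendance < 14855 → M
game_id=57: away_pts >= 83 AND attendance < 14855 → M
game_id=58: away_pts >= 67 AND quarter >= 1 → X
game_id=59: away_pts >= 67 AND quarter >= 1 → X
game_id=60: away_pts >= 83 AND attendance < 14855 → M
game_id=61: (no match → NULL) → NULL
game_id=62: away_pts >= 67 AND quarter >= 1 → X
game_id=63: away_pts >= 67 AND quarter >= 1 → X

X, S, S, S, X, X, M, M, X, X, M, NULL, X, X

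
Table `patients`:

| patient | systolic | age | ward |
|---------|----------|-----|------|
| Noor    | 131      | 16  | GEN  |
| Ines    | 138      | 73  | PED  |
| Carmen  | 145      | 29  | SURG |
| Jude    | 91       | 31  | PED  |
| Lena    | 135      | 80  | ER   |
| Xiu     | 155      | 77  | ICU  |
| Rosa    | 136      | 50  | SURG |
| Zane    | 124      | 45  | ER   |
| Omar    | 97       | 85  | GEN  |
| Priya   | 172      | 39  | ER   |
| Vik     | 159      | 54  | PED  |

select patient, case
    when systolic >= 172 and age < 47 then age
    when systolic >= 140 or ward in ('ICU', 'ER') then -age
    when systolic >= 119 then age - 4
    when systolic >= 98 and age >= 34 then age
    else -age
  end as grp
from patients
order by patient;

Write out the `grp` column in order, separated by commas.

-29, 69, -31, -80, 12, -85, 39, 46, -54, -77, -45

patient=Carmen: systolic >= 140 or ward in ('ICU', 'ER') → -29
patient=Ines: systolic >= 119 → 69
patient=Jude: ELSE → -31
patient=Lena: systolic >= 140 or ward in ('ICU', 'ER') → -80
patient=Noor: systolic >= 119 → 12
patient=Omar: ELSE → -85
patient=Priya: systolic >= 172 and age < 47 → 39
patient=Rosa: systolic >= 119 → 46
patient=Vik: systolic >= 140 or ward in ('ICU', 'ER') → -54
patient=Xiu: systolic >= 140 or ward in ('ICU', 'ER') → -77
patient=Zane: systolic >= 140 or ward in ('ICU', 'ER') → -45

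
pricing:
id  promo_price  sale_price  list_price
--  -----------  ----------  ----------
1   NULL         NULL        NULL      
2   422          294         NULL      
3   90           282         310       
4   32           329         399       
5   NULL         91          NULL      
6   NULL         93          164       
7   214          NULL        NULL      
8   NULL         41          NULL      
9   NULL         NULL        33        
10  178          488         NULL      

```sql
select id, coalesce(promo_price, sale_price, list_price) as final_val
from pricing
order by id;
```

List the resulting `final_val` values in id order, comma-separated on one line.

NULL, 422, 90, 32, 91, 93, 214, 41, 33, 178

id=1: promo_price=NULL, sale_price=NULL, list_price=NULL (all NULL) → NULL
id=2: promo_price=422 → 422
id=3: promo_price=90 → 90
id=4: promo_price=32 → 32
id=5: promo_price=NULL, sale_price=91 → 91
id=6: promo_price=NULL, sale_price=93 → 93
id=7: promo_price=214 → 214
id=8: promo_price=NULL, sale_price=41 → 41
id=9: promo_price=NULL, sale_price=NULL, list_price=33 → 33
id=10: promo_price=178 → 178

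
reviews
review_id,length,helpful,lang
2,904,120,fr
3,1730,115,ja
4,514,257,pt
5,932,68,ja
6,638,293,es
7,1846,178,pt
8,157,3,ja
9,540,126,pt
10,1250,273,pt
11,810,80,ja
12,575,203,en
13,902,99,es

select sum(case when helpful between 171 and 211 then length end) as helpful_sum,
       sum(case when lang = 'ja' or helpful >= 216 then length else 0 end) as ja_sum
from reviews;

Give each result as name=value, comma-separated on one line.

helpful_sum=2421, ja_sum=6031

[helpful_sum: helpful between 171 and 211]
review_id=2: ✗
review_id=3: ✗
review_id=4: ✗
review_id=5: ✗
review_id=6: ✗
review_id=7: ✓ → 1846
review_id=8: ✗
review_id=9: ✗
review_id=10: ✗
review_id=11: ✗
review_id=12: ✓ → 575
review_id=13: ✗
helpful_sum = 1846 + 575 = 2421
—
[ja_sum: lang = 'ja' or helpful >= 216]
review_id=2: ✗
review_id=3: ✓ → 1730
review_id=4: ✓ → 514
review_id=5: ✓ → 932
review_id=6: ✓ → 638
review_id=7: ✗
review_id=8: ✓ → 157
review_id=9: ✗
review_id=10: ✓ → 1250
review_id=11: ✓ → 810
review_id=12: ✗
review_id=13: ✗
ja_sum = 1730 + 514 + 932 + 638 + 157 + 1250 + 810 = 6031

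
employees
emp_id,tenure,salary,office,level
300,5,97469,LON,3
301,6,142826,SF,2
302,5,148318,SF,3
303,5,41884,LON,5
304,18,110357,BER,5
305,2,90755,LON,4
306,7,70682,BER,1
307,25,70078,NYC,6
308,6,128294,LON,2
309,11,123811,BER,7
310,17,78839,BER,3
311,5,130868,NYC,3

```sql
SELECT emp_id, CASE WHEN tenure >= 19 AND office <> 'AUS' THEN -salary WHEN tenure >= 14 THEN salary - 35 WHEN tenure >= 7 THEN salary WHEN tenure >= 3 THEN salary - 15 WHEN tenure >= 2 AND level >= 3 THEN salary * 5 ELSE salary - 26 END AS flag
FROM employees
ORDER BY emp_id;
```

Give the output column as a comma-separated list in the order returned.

97454, 142811, 148303, 41869, 110322, 453775, 70682, -70078, 128279, 123811, 78804, 130853

emp_id=300: tenure >= 3 → 97454
emp_id=301: tenure >= 3 → 142811
emp_id=302: tenure >= 3 → 148303
emp_id=303: tenure >= 3 → 41869
emp_id=304: tenure >= 14 → 110322
emp_id=305: tenure >= 2 AND level >= 3 → 453775
emp_id=306: tenure >= 7 → 70682
emp_id=307: tenure >= 19 AND office <> 'AUS' → -70078
emp_id=308: tenure >= 3 → 128279
emp_id=309: tenure >= 7 → 123811
emp_id=310: tenure >= 14 → 78804
emp_id=311: tenure >= 3 → 130853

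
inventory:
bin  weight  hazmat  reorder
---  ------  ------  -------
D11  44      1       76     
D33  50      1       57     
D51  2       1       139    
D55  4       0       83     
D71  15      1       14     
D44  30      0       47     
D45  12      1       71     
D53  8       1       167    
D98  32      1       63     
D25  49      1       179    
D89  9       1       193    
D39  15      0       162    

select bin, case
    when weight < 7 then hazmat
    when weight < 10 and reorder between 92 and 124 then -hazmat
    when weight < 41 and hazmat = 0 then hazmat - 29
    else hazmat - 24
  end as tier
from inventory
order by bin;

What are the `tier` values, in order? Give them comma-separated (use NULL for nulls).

bin=D11: ELSE → -23
bin=D25: ELSE → -23
bin=D33: ELSE → -23
bin=D39: weight < 41 and hazmat = 0 → -29
bin=D44: weight < 41 and hazmat = 0 → -29
bin=D45: ELSE → -23
bin=D51: weight < 7 → 1
bin=D53: ELSE → -23
bin=D55: weight < 7 → 0
bin=D71: ELSE → -23
bin=D89: ELSE → -23
bin=D98: ELSE → -23

-23, -23, -23, -29, -29, -23, 1, -23, 0, -23, -23, -23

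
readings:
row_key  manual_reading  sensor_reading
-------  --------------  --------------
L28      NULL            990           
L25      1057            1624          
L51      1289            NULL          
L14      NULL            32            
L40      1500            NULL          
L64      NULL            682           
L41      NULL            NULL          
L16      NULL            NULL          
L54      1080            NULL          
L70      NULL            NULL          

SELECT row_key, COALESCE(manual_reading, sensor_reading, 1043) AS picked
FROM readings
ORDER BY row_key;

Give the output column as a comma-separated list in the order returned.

row_key=L14: manual_reading=NULL, sensor_reading=32 → 32
row_key=L16: manual_reading=NULL, sensor_reading=NULL, → literal 1043 → 1043
row_key=L25: manual_reading=1057 → 1057
row_key=L28: manual_reading=NULL, sensor_reading=990 → 990
row_key=L40: manual_reading=1500 → 1500
row_key=L41: manual_reading=NULL, sensor_reading=NULL, → literal 1043 → 1043
row_key=L51: manual_reading=1289 → 1289
row_key=L54: manual_reading=1080 → 1080
row_key=L64: manual_reading=NULL, sensor_reading=682 → 682
row_key=L70: manual_reading=NULL, sensor_reading=NULL, → literal 1043 → 1043

32, 1043, 1057, 990, 1500, 1043, 1289, 1080, 682, 1043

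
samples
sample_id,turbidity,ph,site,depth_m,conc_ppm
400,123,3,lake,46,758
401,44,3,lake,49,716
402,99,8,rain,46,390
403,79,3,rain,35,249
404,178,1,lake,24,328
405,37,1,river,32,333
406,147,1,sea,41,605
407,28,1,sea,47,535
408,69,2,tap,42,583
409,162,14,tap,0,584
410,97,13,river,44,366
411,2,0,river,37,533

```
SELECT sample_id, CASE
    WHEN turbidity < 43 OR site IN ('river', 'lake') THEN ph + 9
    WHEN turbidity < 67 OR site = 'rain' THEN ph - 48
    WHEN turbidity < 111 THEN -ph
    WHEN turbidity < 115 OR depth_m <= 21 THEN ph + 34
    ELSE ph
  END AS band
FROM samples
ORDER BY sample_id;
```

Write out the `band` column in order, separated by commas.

sample_id=400: turbidity < 43 OR site IN ('river', 'lake') → 12
sample_id=401: turbidity < 43 OR site IN ('river', 'lake') → 12
sample_id=402: turbidity < 67 OR site = 'rain' → -40
sample_id=403: turbidity < 67 OR site = 'rain' → -45
sample_id=404: turbidity < 43 OR site IN ('river', 'lake') → 10
sample_id=405: turbidity < 43 OR site IN ('river', 'lake') → 10
sample_id=406: ELSE → 1
sample_id=407: turbidity < 43 OR site IN ('river', 'lake') → 10
sample_id=408: turbidity < 111 → -2
sample_id=409: turbidity < 115 OR depth_m <= 21 → 48
sample_id=410: turbidity < 43 OR site IN ('river', 'lake') → 22
sample_id=411: turbidity < 43 OR site IN ('river', 'lake') → 9

12, 12, -40, -45, 10, 10, 1, 10, -2, 48, 22, 9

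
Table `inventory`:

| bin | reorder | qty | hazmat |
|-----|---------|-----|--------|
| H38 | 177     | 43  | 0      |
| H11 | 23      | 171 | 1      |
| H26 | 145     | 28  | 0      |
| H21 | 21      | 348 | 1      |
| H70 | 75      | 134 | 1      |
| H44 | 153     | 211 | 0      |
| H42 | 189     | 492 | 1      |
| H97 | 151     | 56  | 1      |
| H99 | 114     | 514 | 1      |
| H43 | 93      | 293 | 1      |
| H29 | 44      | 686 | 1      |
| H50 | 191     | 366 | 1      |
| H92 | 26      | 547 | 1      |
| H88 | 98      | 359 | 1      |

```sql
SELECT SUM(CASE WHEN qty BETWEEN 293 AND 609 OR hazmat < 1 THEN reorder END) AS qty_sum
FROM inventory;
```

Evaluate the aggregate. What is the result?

1207

bin=H38: ✓ → 177
bin=H11: ✗
bin=H26: ✓ → 145
bin=H21: ✓ → 21
bin=H70: ✗
bin=H44: ✓ → 153
bin=H42: ✓ → 189
bin=H97: ✗
bin=H99: ✓ → 114
bin=H43: ✓ → 93
bin=H29: ✗
bin=H50: ✓ → 191
bin=H92: ✓ → 26
bin=H88: ✓ → 98
qty_sum = 177 + 145 + 21 + 153 + 189 + 114 + 93 + 191 + 26 + 98 = 1207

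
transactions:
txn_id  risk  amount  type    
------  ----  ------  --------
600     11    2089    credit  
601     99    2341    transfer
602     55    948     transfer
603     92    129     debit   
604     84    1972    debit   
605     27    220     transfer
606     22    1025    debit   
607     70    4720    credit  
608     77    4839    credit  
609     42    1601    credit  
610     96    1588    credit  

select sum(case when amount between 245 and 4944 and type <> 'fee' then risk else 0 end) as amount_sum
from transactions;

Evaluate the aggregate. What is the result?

txn_id=600: ✓ → 11
txn_id=601: ✓ → 99
txn_id=602: ✓ → 55
txn_id=603: ✗
txn_id=604: ✓ → 84
txn_id=605: ✗
txn_id=606: ✓ → 22
txn_id=607: ✓ → 70
txn_id=608: ✓ → 77
txn_id=609: ✓ → 42
txn_id=610: ✓ → 96
amount_sum = 11 + 99 + 55 + 84 + 22 + 70 + 77 + 42 + 96 = 556

556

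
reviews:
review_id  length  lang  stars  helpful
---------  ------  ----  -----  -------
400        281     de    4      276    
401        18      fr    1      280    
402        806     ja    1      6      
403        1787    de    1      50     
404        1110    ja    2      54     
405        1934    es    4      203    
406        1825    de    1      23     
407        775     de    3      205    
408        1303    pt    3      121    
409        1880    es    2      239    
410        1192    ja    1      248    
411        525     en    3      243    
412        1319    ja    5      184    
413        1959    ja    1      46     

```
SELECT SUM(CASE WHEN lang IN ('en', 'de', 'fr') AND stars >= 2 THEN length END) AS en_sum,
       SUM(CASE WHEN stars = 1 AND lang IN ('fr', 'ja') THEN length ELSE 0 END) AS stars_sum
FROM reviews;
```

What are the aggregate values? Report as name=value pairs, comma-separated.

en_sum=1581, stars_sum=3975

[en_sum: lang IN ('en', 'de', 'fr') AND stars >= 2]
review_id=400: ✓ → 281
review_id=401: ✗
review_id=402: ✗
review_id=403: ✗
review_id=404: ✗
review_id=405: ✗
review_id=406: ✗
review_id=407: ✓ → 775
review_id=408: ✗
review_id=409: ✗
review_id=410: ✗
review_id=411: ✓ → 525
review_id=412: ✗
review_id=413: ✗
en_sum = 281 + 775 + 525 = 1581
—
[stars_sum: stars = 1 AND lang IN ('fr', 'ja')]
review_id=400: ✗
review_id=401: ✓ → 18
review_id=402: ✓ → 806
review_id=403: ✗
review_id=404: ✗
review_id=405: ✗
review_id=406: ✗
review_id=407: ✗
review_id=408: ✗
review_id=409: ✗
review_id=410: ✓ → 1192
review_id=411: ✗
review_id=412: ✗
review_id=413: ✓ → 1959
stars_sum = 18 + 806 + 1192 + 1959 = 3975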